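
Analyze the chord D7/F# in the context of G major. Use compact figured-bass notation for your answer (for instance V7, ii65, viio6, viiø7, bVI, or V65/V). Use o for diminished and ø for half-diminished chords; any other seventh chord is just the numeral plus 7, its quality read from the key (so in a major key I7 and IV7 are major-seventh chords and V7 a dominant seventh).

V65

The pitches D-F#-A-C form a dominant seventh chord rooted on D.
In G major, D is the dominant; the diatonic dominant seventh chord there is V7.
With F# in the bass the chord is in first inversion, so the figured bass is 65.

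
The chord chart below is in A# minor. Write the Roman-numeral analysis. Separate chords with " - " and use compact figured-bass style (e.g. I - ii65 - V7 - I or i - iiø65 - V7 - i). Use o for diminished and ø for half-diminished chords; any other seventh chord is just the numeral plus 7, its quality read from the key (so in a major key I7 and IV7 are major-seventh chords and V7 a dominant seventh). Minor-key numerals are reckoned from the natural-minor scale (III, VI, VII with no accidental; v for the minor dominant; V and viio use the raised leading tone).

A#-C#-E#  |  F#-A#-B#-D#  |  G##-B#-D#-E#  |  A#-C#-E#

i - iiø43 - V65 - i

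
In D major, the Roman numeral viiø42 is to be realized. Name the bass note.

B

viiø in D major has root C#; the chord is C#-E-G-B.
The figure 42 means third inversion — the seventh is in the bass.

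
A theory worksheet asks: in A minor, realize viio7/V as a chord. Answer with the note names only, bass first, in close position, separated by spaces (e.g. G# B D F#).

The slash marks an applied leading-tone chord: viio of V. In A minor, V is E, so the leading tone to it is D#, a half step below.
Building a fully diminished seventh chord on D# gives D#-F#-A-C.

D# F# A C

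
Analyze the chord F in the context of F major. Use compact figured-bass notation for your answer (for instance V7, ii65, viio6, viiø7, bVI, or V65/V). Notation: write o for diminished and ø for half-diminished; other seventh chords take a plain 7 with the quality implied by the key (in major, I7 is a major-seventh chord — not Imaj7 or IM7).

Stacked in thirds the chord is F-A-C: a major triad on F.
In F major, F is the tonic; the diatonic major triad there is I.

I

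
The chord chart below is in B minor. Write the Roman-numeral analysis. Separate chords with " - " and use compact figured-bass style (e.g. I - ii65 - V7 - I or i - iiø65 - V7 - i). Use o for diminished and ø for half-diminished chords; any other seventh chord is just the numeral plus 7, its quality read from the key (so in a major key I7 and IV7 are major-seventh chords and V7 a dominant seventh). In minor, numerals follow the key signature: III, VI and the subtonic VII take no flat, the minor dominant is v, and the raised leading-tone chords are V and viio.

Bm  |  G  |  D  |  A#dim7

Bm: minor triad on B = scale degree 1 → i.
G: root G is the submediant; major triad there is VI.
D: major triad on D = scale degree 3 → III.
A#dim7 has root A#, degree 7 in B minor, so viio7.

i - VI - III - viio7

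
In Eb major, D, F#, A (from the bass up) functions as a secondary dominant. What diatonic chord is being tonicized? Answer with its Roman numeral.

The chord is a major triad on D.
A dominant resolves down a perfect fifth: D → G. In Eb major, G is scale degree 3, i.e. iii.

iii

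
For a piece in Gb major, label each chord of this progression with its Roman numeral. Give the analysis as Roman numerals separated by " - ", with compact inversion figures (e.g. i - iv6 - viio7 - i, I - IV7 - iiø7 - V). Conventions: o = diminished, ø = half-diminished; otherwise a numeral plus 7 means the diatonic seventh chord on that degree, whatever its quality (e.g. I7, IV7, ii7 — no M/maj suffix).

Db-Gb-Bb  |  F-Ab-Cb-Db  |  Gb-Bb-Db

I64 - V65 - I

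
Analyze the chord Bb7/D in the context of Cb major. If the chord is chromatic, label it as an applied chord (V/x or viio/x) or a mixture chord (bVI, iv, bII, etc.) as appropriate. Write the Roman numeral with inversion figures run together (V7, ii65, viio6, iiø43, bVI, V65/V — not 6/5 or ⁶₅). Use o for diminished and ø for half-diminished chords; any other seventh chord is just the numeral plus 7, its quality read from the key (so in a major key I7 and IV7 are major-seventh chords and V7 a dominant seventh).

V65/iii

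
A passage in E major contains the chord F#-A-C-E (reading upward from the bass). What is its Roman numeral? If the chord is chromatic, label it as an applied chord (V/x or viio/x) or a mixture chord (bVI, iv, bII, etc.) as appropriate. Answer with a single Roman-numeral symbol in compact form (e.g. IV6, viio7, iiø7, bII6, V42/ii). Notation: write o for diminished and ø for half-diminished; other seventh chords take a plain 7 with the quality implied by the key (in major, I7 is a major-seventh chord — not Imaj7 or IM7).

Stacked in thirds the chord is F#-A-C-E: a half-diminished seventh chord on F#.
F# is the second degree of E major. This is the half-diminished supertonic seventh, borrowed from the parallel minor.

iiø7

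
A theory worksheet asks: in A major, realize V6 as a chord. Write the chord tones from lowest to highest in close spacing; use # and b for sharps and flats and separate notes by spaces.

G# B E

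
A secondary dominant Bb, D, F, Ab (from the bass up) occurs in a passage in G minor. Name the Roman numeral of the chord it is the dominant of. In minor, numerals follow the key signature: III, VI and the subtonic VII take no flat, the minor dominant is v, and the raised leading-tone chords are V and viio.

VI

The chord is a dominant seventh chord on Bb.
A dominant resolves down a perfect fifth: Bb → Eb. In G minor, Eb is scale degree 6, i.e. VI.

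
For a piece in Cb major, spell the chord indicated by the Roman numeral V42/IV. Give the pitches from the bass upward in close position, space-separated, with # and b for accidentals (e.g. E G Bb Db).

Bbb Cb Eb Gb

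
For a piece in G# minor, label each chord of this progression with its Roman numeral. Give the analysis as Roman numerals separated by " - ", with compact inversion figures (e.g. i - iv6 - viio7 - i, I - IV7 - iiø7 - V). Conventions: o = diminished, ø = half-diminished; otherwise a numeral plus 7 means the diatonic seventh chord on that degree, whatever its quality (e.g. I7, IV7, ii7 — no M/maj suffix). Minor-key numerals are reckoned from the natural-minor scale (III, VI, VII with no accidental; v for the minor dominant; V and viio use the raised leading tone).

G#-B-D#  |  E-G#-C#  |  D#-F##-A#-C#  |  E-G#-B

G#-B-D#: minor triad on G# = scale degree 1 → i.
E-G#-C#: minor triad on C# = scale degree 4 → iv6.
D#-F##-A#-C#: dominant seventh chord on D# = scale degree 5 → V7.
E-G#-B has root E, degree 6 in G# minor, so VI.

i - iv6 - V7 - VI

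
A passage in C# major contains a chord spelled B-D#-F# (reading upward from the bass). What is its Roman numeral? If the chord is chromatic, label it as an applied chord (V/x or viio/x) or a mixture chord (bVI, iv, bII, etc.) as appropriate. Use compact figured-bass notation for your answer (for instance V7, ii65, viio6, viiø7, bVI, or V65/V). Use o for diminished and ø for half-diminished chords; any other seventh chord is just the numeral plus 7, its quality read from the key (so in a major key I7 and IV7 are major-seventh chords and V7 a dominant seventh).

bVII

Stacked in thirds the chord is B-D#-F#: a major triad on B.
B is the lowered seventh degree of C# major (diatonic 7 would be B#). This is a major triad on the lowered seventh degree (the subtonic), borrowed from the parallel minor.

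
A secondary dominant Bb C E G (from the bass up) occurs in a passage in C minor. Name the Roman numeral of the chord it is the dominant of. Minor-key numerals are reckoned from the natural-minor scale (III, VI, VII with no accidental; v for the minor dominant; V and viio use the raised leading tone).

iv

The chord is a dominant seventh chord on C.
A dominant resolves down a perfect fifth: C → F. In C minor, F is scale degree 4, i.e. iv.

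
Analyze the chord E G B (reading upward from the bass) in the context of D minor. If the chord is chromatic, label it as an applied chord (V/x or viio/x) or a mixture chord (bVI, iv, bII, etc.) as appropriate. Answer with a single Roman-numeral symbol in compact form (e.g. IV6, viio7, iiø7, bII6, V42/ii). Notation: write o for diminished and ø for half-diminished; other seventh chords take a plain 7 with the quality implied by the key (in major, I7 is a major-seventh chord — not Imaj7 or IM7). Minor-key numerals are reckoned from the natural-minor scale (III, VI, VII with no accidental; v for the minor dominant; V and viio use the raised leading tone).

ii

The pitches E-G-B form a minor triad rooted on E.
E is the second degree of D minor. This is the minor supertonic, borrowed from the parallel major (the Dorian ii).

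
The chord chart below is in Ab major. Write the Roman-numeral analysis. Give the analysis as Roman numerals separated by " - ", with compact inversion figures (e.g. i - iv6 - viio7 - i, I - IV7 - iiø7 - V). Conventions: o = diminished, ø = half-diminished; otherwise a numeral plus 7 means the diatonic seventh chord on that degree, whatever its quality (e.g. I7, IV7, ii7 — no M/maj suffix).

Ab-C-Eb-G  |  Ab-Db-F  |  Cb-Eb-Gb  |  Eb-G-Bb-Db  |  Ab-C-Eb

Ab-C-Eb-G has root Ab, degree 1 in Ab major, so I7.
Ab-Db-F: major triad on Db = scale degree 4 → IV64.
Cb-Eb-Gb: major triad on Cb — chromatic; bIII (borrowed from the parallel minor).
Eb-G-Bb-Db has root Eb, degree 5 in Ab major, so V7.
Ab-C-Eb: major triad on Ab = scale degree 1 → I.

I7 - IV64 - bIII - V7 - I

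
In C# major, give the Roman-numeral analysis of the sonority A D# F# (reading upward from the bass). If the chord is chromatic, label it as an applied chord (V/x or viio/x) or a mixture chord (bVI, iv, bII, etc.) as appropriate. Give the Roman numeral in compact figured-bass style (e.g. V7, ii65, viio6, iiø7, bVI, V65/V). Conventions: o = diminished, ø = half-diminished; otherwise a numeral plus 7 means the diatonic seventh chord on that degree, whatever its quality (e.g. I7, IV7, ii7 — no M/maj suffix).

Stacked in thirds the chord is D#-F#-A: a diminished triad on D#.
D# is the second degree of C# major. This is the diminished supertonic triad, borrowed from the parallel minor.
With A in the bass the chord is in second inversion, so the figured bass is 64.

iio64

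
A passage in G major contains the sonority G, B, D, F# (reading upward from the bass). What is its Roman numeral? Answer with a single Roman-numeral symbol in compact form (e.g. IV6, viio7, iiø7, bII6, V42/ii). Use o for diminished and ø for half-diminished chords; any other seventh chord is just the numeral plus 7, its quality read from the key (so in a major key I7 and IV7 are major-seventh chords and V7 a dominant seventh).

I7

The pitches G-B-D-F# form a major seventh chord rooted on G.
G is scale degree 1 in G major, and a major seventh chord on that degree is written I7.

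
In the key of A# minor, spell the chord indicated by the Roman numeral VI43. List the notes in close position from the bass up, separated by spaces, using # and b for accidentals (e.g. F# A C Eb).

C# E# F# A#

In A# minor, scale degree 6 is F#, and the diatonic chord built there is a major seventh chord.
That chord is spelled F#-A#-C#-E#.
The figured bass 43 indicates second inversion, placing the fifth (C#) in the bass: C#-E#-F#-A#.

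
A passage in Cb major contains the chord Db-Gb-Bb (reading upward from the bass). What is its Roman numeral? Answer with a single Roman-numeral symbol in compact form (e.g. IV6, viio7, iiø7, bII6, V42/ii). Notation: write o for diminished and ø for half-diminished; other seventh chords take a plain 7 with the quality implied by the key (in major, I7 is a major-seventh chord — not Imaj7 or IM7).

V64

Stacked in thirds the chord is Gb-Bb-Db: a major triad on Gb.
Gb is scale degree 5 in Cb major, and a major triad on that degree is written V.
With Db in the bass the chord is in second inversion, so the figured bass is 64.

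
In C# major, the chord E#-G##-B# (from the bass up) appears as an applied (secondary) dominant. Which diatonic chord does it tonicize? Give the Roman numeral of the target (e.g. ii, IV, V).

The chord is a major triad on E#.
A dominant resolves down a perfect fifth: E# → A#. In C# major, A# is scale degree 6, i.e. vi.

vi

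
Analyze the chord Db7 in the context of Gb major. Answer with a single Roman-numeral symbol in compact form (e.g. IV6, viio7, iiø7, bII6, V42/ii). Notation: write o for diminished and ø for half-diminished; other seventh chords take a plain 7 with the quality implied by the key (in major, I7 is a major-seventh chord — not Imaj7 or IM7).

Stacked in thirds the chord is Db-F-Ab-Cb: a dominant seventh chord on Db.
In Gb major, Db is the dominant; the diatonic dominant seventh chord there is V7.

V7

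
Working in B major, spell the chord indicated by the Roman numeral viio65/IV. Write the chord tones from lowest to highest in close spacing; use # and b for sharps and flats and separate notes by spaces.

The slash marks an applied leading-tone chord: viio of IV. In B major, IV is E, so the leading tone to it is D#, a half step below.
Building a fully diminished seventh chord on D# gives D#-F#-A-C.
With the 65 figure the chord is in first inversion; from the bass F# upward in close position it reads F#-A-C-D#.

F# A C D#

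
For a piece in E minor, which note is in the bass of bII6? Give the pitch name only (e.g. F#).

bII in E minor has root F; the chord is F-A-C.
The figure 6 means first inversion — the third is in the bass.

A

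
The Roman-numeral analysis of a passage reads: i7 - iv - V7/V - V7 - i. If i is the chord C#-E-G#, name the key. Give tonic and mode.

The chord C#m is a minor triad rooted on C#; its label is i.
If C# is scale degree 1 and the mode makes that degree carry a minor triad, the tonic is C# and the mode is minor.

C# minor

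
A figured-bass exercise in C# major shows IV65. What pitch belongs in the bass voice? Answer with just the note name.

A#

IV in C# major has root F#; the chord is F#-A#-C#-E#.
The figure 65 means first inversion — the third is in the bass.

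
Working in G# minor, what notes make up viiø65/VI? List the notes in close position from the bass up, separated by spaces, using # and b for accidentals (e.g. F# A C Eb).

F# A C# D#

The slash marks an applied leading-tone chord: viio of VI. In G# minor, VI is E, so the leading tone to it is D#, a half step below.
Building a half-diminished seventh chord on D# gives D#-F#-A-C#.
The figured bass 65 indicates first inversion, placing the third (F#) in the bass: F#-A-C#-D#.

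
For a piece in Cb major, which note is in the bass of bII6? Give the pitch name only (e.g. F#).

Fb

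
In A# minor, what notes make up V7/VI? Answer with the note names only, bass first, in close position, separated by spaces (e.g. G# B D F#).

V7/VI is a secondary dominant — the dominant seventh of VI. VI in A# minor is F#, so the applied chord's root is C#, a perfect fifth above.
Building a dominant seventh chord on C# gives C#-E#-G#-B.

C# E# G# B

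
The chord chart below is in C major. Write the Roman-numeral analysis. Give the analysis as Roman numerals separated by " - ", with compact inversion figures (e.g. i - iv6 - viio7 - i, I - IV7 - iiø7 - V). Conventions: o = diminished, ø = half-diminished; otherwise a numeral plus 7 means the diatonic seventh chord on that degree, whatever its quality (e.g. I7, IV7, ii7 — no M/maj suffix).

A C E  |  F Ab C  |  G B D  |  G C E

vi - iv - V - I64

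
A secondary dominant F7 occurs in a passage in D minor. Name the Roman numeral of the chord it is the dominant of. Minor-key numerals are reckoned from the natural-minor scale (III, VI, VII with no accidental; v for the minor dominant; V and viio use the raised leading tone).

VI

The chord is a dominant seventh chord on F.
A dominant resolves down a perfect fifth: F → Bb. In D minor, Bb is scale degree 6, i.e. VI.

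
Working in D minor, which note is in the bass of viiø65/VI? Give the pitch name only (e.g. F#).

The applied chord viiø65/VI is rooted on A: A-C-Eb-G.
The figure 65 means first inversion — the third is in the bass.

C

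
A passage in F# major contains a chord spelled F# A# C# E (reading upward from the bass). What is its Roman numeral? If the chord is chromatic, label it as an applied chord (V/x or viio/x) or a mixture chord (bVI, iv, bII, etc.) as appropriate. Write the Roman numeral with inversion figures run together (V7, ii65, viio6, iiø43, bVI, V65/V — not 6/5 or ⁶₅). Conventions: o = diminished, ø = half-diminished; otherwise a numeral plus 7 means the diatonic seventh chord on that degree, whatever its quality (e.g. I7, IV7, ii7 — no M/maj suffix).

The pitches F#-A#-C#-E form a dominant seventh chord rooted on F#.
F# is not a diatonic chord root with this quality in F# major, but it lies a perfect fifth above B (IV), so the chord functions as an applied dominant of IV.

V7/IV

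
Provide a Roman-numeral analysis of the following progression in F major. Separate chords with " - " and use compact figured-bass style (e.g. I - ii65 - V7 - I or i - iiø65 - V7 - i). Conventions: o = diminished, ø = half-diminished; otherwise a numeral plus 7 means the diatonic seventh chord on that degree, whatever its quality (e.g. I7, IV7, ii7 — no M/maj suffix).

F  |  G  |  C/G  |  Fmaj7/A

I - V/V - V64 - I65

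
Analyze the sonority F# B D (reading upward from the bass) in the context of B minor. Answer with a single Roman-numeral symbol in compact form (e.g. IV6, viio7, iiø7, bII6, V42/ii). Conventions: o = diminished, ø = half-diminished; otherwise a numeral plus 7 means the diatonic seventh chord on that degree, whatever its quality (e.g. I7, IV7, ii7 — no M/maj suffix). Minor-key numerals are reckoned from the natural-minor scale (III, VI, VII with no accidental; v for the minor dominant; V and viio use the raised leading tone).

i64

Stacked in thirds the chord is B-D-F#: a minor triad on B.
In B minor, B is the tonic; the diatonic minor triad there is i.
With F# in the bass the chord is in second inversion, so the figured bass is 64.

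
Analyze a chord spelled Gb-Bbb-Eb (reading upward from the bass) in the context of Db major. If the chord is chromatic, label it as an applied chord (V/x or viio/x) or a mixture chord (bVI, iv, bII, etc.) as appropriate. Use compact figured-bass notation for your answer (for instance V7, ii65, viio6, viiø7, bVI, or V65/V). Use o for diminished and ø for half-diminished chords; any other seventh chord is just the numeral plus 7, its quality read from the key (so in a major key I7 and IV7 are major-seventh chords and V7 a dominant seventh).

iio6

The pitches Eb-Gb-Bbb form a diminished triad rooted on Eb.
Eb is the second degree of Db major. This is the diminished supertonic triad, borrowed from the parallel minor.
With Gb in the bass the chord is in first inversion, so the figured bass is 6.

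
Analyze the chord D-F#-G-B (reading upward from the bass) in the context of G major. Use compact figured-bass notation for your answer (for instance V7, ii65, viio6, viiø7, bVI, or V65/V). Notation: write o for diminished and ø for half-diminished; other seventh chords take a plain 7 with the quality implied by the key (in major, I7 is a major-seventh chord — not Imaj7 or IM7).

I43

Stacked in thirds the chord is G-B-D-F#: a major seventh chord on G.
In G major, G is the tonic; the diatonic major seventh chord there is I7.
With D in the bass the chord is in second inversion, so the figured bass is 43.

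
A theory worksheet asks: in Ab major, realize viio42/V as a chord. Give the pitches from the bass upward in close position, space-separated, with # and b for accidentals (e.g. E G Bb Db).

Cb D F Ab

The slash marks an applied leading-tone chord: viio of V. In Ab major, V is Eb, so the leading tone to it is D, a half step below.
Building a fully diminished seventh chord on D gives D-F-Ab-Cb.
With the 42 figure the chord is in third inversion; from the bass Cb upward in close position it reads Cb-D-F-Ab.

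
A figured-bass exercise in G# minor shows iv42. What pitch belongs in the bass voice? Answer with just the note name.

iv in G# minor has root C#; the chord is C#-E-G#-B.
The figure 42 means third inversion — the seventh is in the bass.

B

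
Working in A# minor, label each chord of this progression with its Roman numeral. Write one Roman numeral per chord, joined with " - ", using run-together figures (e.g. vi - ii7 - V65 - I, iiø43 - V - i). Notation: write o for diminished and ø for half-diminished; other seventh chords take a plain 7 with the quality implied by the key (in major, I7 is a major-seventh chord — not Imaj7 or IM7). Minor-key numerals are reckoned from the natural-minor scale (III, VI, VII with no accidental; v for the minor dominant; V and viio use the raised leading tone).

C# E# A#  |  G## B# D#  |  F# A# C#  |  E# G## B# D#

i6 - viio - VI - V7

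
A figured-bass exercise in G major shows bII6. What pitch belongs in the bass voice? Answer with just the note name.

bII in G major has root Ab; the chord is Ab-C-Eb.
The figure 6 means first inversion — the third is in the bass.

C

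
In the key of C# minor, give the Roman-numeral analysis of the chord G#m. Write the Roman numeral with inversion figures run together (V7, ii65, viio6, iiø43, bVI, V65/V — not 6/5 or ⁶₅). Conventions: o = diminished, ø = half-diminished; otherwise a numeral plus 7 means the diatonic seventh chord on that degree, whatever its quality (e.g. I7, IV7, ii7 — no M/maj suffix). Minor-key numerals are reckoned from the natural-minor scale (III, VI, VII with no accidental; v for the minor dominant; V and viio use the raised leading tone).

v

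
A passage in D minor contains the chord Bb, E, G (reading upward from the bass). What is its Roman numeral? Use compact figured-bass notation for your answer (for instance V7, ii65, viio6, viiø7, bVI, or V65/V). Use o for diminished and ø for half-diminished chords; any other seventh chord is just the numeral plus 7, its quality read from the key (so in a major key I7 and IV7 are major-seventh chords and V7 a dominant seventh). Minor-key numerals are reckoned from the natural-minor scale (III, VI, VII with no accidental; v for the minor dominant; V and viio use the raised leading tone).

The pitches E-G-Bb form a diminished triad rooted on E.
In D minor, E is the supertonic; the diatonic diminished triad there is iio.
With Bb in the bass the chord is in second inversion, so the figured bass is 64.

iio64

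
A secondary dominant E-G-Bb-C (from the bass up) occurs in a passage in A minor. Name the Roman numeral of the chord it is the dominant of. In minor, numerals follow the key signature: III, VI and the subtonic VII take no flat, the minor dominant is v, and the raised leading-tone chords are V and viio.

VI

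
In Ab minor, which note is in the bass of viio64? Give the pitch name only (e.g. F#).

viio in Ab minor has root G; the chord is G-Bb-Db.
The figure 64 means second inversion — the fifth is in the bass.

Db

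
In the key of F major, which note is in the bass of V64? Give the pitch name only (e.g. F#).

G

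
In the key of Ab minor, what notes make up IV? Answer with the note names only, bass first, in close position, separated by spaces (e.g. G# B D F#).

Db F Ab

Scale degree 4 in Ab minor is Db; here the chord built on it is altered to a major triad. IV is the major subdominant, borrowed from the parallel major.
So the chord is Db-F-Ab, a major triad.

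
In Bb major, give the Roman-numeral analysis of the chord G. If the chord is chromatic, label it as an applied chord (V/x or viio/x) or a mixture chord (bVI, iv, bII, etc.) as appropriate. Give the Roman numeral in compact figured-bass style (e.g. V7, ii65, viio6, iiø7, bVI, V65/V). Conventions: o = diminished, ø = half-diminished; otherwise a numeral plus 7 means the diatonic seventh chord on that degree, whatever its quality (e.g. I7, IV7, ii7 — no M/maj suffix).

The pitches G-B-D form a major triad rooted on G.
G is not a diatonic chord root with this quality in Bb major, but it lies a perfect fifth above C (ii), so the chord functions as an applied dominant of ii.

V/ii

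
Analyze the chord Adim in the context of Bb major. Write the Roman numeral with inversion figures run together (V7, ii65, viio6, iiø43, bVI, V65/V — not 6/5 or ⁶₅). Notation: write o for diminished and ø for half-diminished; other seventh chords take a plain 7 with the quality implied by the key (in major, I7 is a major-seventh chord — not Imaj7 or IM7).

viio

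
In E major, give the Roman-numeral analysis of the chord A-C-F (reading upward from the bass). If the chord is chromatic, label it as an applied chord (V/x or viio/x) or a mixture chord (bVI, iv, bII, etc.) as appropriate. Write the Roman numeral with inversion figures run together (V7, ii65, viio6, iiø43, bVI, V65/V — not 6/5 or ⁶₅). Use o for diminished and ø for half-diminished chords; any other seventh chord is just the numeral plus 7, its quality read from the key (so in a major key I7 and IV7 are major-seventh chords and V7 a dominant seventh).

The pitches F-A-C form a major triad rooted on F.
F is the lowered second degree of E major (diatonic 2 would be F#). This is the Neapolitan sixth — a major triad on the lowered second degree, here in its customary first inversion.
With A in the bass the chord is in first inversion, so the figured bass is 6.

bII6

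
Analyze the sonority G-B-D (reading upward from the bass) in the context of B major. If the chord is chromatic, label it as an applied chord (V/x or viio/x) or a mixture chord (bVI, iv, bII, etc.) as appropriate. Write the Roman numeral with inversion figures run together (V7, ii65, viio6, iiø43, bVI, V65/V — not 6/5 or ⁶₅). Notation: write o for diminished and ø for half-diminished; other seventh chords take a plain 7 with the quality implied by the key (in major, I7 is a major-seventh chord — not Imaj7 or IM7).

bVI

Stacked in thirds the chord is G-B-D: a major triad on G.
G is the lowered sixth degree of B major (diatonic 6 would be G#). This is a major triad on the lowered sixth degree, borrowed from the parallel minor.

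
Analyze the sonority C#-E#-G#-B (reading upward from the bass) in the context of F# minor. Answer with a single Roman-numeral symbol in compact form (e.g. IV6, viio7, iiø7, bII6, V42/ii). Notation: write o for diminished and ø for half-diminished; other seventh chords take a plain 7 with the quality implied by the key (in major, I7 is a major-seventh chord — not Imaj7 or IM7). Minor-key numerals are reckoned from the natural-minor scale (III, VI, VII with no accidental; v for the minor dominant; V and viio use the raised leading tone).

V7

The pitches C#-E#-G#-B form a dominant seventh chord rooted on C#.
In F# minor, C# is the dominant; the diatonic dominant seventh chord there is V7.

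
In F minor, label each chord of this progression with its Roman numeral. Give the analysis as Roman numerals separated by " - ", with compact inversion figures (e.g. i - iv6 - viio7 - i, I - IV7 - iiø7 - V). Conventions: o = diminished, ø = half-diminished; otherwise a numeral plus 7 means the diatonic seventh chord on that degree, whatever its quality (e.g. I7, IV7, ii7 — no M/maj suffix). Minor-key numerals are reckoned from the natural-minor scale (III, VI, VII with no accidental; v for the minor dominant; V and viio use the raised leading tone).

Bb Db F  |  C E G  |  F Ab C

Bb-Db-F: root Bb is the subdominant; minor triad there is iv.
C-E-G: root C is the dominant; major triad there is V.
F-Ab-C has root F, degree 1 in F minor, so i.

iv - V - i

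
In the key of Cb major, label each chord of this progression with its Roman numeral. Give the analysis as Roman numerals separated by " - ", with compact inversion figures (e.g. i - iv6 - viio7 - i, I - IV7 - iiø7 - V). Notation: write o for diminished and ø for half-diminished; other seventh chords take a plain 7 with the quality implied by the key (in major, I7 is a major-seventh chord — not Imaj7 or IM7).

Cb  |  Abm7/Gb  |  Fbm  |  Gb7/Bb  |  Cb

I - vi42 - iv - V65 - I

Cb: major triad on Cb = scale degree 1 → I.
Abm7/Gb: root Ab is the submediant; minor seventh chord there is vi42.
Fbm: minor triad on Fb — chromatic; iv (borrowed from the parallel minor).
Gb7/Bb: root Gb is the dominant; dominant seventh chord there is V65.
Cb has root Cb, degree 1 in Cb major, so I.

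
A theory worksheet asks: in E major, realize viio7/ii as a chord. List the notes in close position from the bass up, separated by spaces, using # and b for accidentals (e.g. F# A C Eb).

viio7/ii is a secondary leading-tone chord. The target ii is F# in E major; the applied chord is rooted a semitone below, on E#.
Building a fully diminished seventh chord on E# gives E#-G#-B-D.

E# G# B D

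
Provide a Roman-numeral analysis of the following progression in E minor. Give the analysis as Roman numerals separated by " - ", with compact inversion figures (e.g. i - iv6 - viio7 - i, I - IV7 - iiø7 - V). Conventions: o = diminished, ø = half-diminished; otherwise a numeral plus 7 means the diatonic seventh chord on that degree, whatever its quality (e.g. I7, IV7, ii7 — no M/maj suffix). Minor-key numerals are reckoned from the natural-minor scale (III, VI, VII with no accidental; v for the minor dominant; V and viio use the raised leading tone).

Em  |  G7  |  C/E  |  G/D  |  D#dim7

Em: root E is the tonic; minor triad there is i.
G7: chromatic; G is V of VI, so V7/VI.
C/E: root C is the submediant; major triad there is VI6.
G/D has root G, degree 3 in E minor, so III64.
D#dim7: fully diminished seventh chord on D# = scale degree 7 → viio7.

i - V7/VI - VI6 - III64 - viio7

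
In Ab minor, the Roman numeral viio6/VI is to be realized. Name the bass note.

Gb

The applied chord viio6/VI is rooted on Eb: Eb-Gb-Bbb.
The figure 6 means first inversion — the third is in the bass.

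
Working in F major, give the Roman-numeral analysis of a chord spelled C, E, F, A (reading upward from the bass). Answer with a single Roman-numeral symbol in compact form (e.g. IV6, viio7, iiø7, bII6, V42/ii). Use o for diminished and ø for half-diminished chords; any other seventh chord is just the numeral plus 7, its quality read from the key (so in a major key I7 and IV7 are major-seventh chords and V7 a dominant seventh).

I43

The pitches F-A-C-E form a major seventh chord rooted on F.
In F major, F is the tonic; the diatonic major seventh chord there is I7.
With C in the bass the chord is in second inversion, so the figured bass is 43.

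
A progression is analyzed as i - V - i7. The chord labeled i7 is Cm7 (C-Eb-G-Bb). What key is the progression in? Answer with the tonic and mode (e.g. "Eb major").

The anchor chord is a minor seventh chord on C, labeled i7.
If C is scale degree 1 and the mode makes that degree carry a minor seventh chord, the tonic is C and the mode is minor.

C minor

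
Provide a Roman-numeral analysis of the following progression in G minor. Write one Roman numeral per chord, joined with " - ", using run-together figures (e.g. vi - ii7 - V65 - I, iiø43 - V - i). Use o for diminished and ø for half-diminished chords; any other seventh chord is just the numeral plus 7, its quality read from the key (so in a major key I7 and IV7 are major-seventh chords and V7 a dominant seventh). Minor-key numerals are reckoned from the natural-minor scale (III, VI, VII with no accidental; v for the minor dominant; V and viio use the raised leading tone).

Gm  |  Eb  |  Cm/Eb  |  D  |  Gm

Gm: minor triad on G = scale degree 1 → i.
Eb: root Eb is the submediant; major triad there is VI.
Cm/Eb has root C, degree 4 in G minor, so iv6.
D: major triad on D = scale degree 5 → V.
Gm: root G is the tonic; minor triad there is i.

i - VI - iv6 - V - i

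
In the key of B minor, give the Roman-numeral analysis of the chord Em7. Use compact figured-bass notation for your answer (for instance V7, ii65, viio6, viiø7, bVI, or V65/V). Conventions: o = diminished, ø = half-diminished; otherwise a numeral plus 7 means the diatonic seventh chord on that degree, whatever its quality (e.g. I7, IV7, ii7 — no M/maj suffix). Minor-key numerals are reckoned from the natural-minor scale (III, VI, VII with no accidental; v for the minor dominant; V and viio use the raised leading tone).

iv7

Stacked in thirds the chord is E-G-B-D: a minor seventh chord on E.
In B minor, E is the subdominant; the diatonic minor seventh chord there is iv7.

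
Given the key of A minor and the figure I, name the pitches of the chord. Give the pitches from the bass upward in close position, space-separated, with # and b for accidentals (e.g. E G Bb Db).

Scale degree 1 in A minor is A; here the chord built on it is altered to a major triad. I is the major tonic (Picardy third), borrowed from the parallel major.
So the chord is A-C#-E, a major triad.

A C# E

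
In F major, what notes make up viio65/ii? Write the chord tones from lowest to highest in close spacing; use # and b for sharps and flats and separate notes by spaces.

The slash marks an applied leading-tone chord: viio of ii. In F major, ii is G, so the leading tone to it is F#, a half step below.
Building a fully diminished seventh chord on F# gives F#-A-C-Eb.
With the 65 figure the chord is in first inversion; from the bass A upward in close position it reads A-C-Eb-F#.

A C Eb F#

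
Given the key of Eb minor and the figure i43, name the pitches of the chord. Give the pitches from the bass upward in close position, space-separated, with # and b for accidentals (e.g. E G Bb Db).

In Eb minor, the tonic is Eb, and the diatonic chord built there is a minor seventh chord.
That chord is spelled Eb-Gb-Bb-Db.
The figured bass 43 indicates second inversion, placing the fifth (Bb) in the bass: Bb-Db-Eb-Gb.

Bb Db Eb Gb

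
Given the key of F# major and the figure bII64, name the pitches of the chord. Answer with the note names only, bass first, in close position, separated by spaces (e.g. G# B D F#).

Scale degree 2 in F# major is G#; lowering it a half step gives G. bII64 is the Neapolitan chord — a major triad on the lowered second degree.
So the chord is G-B-D, a major triad.
The figured bass 64 indicates second inversion, placing the fifth (D) in the bass: D-G-B.

D G B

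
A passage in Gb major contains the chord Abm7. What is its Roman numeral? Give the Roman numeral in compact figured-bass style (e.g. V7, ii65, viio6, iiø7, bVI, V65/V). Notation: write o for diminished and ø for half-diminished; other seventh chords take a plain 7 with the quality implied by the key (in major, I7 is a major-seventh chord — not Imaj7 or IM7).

Stacked in thirds the chord is Ab-Cb-Eb-Gb: a minor seventh chord on Ab.
Ab is scale degree 2 in Gb major, and a minor seventh chord on that degree is written ii7.

ii7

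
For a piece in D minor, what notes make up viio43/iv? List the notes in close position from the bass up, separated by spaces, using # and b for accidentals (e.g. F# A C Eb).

C Eb F# A

The slash marks an applied leading-tone chord: viio of iv. In D minor, iv is G, so the leading tone to it is F#, a half step below.
Building a fully diminished seventh chord on F# gives F#-A-C-Eb.
The figured bass 43 indicates second inversion, placing the fifth (C) in the bass: C-Eb-F#-A.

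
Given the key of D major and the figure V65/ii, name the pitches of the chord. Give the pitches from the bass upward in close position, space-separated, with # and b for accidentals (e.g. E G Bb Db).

D# F# A B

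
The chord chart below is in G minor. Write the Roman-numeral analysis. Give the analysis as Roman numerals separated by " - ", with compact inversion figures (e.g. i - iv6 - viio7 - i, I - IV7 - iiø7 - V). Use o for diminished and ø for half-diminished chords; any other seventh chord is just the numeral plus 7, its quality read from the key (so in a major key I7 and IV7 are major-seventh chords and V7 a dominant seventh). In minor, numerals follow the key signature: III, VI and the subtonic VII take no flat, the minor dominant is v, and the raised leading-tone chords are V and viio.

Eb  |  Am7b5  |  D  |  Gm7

VI - iiø7 - V - i7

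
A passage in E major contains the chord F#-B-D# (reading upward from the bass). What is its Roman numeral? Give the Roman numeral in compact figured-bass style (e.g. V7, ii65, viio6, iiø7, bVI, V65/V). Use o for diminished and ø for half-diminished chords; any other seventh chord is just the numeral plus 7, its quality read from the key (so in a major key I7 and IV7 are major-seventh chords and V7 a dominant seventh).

V64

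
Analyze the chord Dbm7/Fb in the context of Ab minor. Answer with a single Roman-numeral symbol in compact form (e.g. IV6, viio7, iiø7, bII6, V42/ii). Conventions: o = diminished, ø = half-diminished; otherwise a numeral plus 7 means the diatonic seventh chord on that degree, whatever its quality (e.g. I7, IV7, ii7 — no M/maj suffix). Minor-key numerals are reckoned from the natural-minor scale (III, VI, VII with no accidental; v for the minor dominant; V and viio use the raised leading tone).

iv65

Stacked in thirds the chord is Db-Fb-Ab-Cb: a minor seventh chord on Db.
Db is scale degree 4 in Ab minor, and a minor seventh chord on that degree is written iv7.
With Fb in the bass the chord is in first inversion, so the figured bass is 65.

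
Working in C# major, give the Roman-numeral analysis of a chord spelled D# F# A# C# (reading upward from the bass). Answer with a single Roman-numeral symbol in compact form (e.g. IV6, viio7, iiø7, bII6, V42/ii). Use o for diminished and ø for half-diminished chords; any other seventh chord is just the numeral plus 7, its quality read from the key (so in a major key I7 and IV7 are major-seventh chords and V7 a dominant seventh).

ii7

The pitches D#-F#-A#-C# form a minor seventh chord rooted on D#.
In C# major, D# is the supertonic; the diatonic minor seventh chord there is ii7.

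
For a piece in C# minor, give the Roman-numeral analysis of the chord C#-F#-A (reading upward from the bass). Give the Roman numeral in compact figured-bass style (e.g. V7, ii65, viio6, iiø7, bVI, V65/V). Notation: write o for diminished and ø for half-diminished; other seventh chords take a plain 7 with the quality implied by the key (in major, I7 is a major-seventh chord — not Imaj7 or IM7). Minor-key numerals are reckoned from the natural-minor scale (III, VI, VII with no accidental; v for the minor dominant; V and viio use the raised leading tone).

Stacked in thirds the chord is F#-A-C#: a minor triad on F#.
In C# minor, F# is the subdominant; the diatonic minor triad there is iv.
With C# in the bass the chord is in second inversion, so the figured bass is 64.

iv64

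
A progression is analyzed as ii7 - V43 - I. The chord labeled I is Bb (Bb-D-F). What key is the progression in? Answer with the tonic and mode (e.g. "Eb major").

Bb major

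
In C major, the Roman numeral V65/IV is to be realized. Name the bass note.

E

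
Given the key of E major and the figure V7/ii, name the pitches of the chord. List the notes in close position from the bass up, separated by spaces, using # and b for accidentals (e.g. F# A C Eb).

V7/ii is a secondary dominant — the dominant seventh of ii. ii in E major is F#, so the applied chord's root is C#, a perfect fifth above.
Building a dominant seventh chord on C# gives C#-E#-G#-B.

C# E# G# B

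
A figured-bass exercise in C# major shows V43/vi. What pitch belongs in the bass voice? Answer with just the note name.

B#

The applied chord V43/vi is rooted on E#: E#-G##-B#-D#.
The figure 43 means second inversion — the fifth is in the bass.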